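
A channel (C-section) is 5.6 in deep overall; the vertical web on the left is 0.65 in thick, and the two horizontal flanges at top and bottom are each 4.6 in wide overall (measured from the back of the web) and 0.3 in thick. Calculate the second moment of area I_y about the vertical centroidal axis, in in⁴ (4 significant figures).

I_y ≈ 10.80 in⁴

Break the section into simple shapes (no overlaps), measuring from the bottom-left corner of the bounding box.
Web: 0.65 × 5.6, A = 3.64 in², x = 0.325 in, Ī = 0.128158 in⁴.
Top flange (beyond web): 3.95 × 0.3, A = 1.185 in², x = 2.625 in, Ī = 1.54075 in⁴.
Bottom flange (beyond web): 3.95 × 0.3, A = 1.185 in², x = 2.625 in, Ī = 1.54075 in⁴.
Centroid: x̄ = ΣA·x / ΣA = 1.23199 in.
Transfer each piece to the vertical centroidal axis using Ī + A·d² with d = x − 1.23199:
  web: d = -0.906988 in → contributes +3.12252 in⁴
  top flange (beyond web): d = 1.39301 in → contributes +3.84022 in⁴
  bottom flange (beyond web): d = 1.39301 in → contributes +3.84022 in⁴
Total I = 10.803 in⁴.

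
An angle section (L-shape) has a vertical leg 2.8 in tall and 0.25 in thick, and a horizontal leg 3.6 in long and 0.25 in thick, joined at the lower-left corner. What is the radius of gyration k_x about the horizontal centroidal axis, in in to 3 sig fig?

Break the section into simple shapes (no overlaps), measuring from the bottom-left corner of the bounding box.
Vertical leg: 0.25 × 2.8, A = 0.7 in², y = 1.4 in, Ī = 0.45733 in⁴.
Horizontal leg (remainder): 3.35 × 0.25, A = 0.8375 in², y = 0.125 in, Ī = 0.004362 in⁴.
Centroid: ȳ = ΣA·y / ΣA = 0.70549 in.
Transfer each piece to the horizontal centroidal axis using Ī + A·d² with d = y − 0.70549:
  vertical leg: d = 0.69451 in → contributes +0.79498 in⁴
  horizontal leg (remainder): d = -0.58049 in → contributes +0.28657 in⁴
Total I = 1.0815 in⁴.
Radius of gyration: k = √(I/A) = √(1.0815 / 1.5375) = 0.83872 in.

k_x ≈ 0.839 in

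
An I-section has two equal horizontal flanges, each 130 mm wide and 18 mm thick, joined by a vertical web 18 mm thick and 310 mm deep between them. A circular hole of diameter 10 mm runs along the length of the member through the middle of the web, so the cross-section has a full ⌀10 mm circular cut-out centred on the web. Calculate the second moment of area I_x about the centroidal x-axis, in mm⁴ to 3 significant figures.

Treat the section as a set of non-overlapping primitives; coordinates are from the bounding-box lower-left.
Bottom flange: 130 × 18, A = 2 340 mm², y = 9 mm, Ī = 63 180 mm⁴.
Web: 18 × 310, A = 5 580 mm², y = 173 mm, Ī = 44 686 500 mm⁴.
Top flange: 130 × 18, A = 2 340 mm², y = 337 mm, Ī = 63 180 mm⁴.
Hole (subtracted): ⌀10, A = 78.54 mm², y = 173 mm, Ī = 490.87 mm⁴.
By symmetry the centroid is at mid-height, ȳ = 173 mm.
Transfer each piece to the centroidal x-axis using Ī + A·d² with d = y − 173:
  bottom flange: d = -164 mm → contributes +62 999 820 mm⁴
  web: d = 0 mm → contributes +44 686 500 mm⁴
  top flange: d = 164 mm → contributes +62 999 820 mm⁴
  hole: d = 0 mm → contributes −490.87 mm⁴
Total I = 170 685 649 mm⁴.

I_x ≈ 1.71 × 10⁸ mm⁴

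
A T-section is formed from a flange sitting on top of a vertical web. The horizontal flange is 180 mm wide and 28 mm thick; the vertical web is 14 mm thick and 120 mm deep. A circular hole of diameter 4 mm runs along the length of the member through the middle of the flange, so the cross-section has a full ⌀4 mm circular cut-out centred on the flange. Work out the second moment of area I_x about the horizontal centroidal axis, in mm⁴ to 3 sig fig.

I_x ≈ 9.24 × 10⁶ mm⁴

Treat the section as a set of non-overlapping primitives; coordinates are from the bounding-box lower-left.
Flange: 180 × 28, A = 5 040 mm², y = 134 mm, Ī = 329 280 mm⁴.
Web: 14 × 120, A = 1 680 mm², y = 60 mm, Ī = 2 016 000 mm⁴.
Hole (subtracted): ⌀4, A = 12.566 mm², y = 134 mm, Ī = 12.566 mm⁴.
Centroid: ȳ = ΣA·y / ΣA = 115.47 mm.
Transfer each piece to the horizontal centroidal axis using Ī + A·d² with d = y − 115.47:
  flange: d = 18.535 mm → contributes +2 060 689 mm⁴
  web: d = -55.465 mm → contributes +7 184 359 mm⁴
  hole: d = 18.535 mm → contributes −4329.5 mm⁴
Total I = 9 240 719 mm⁴.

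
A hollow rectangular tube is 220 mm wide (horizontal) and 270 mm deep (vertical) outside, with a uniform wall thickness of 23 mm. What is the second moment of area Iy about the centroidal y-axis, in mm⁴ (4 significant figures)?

Iy ≈ 1.412 × 10⁸ mm⁴

Decompose the section into non-overlapping parts with the origin at the bottom-left of its bounding rectangle.
Outer rectangle: 220 × 270, A = 59 400 mm², x = 110 mm, Ī = 239 580 000 mm⁴.
Inner void (subtracted): 174 × 224, A = 38 976 mm², x = 110 mm, Ī = 98 336 448 mm⁴.
By symmetry the centroid is at mid-width, x̄ = 110 mm.
All pieces are centred on the centroidal y-axis, so I = ΣĪ (holes subtracted) = 141 243 552 mm⁴.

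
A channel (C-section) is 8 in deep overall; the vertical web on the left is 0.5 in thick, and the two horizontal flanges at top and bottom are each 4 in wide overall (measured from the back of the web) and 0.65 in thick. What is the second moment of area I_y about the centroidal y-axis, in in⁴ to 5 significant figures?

Split into non-overlapping primitives; take the origin at the lower-left of the bounding box.
Web: 0.5 × 8, A = 4 in², x = 0.25 in, Ī = 0.08333333 in⁴.
Top flange (beyond web): 3.5 × 0.65, A = 2.275 in², x = 2.25 in, Ī = 2.322396 in⁴.
Bottom flange (beyond web): 3.5 × 0.65, A = 2.275 in², x = 2.25 in, Ī = 2.322396 in⁴.
Centroid: x̄ = ΣA·x / ΣA = 1.314327 in.
Transfer each piece to the centroidal y-axis using Ī + A·d² with d = x − 1.314327:
  web: d = -1.064327 in → contributes +4.614505 in⁴
  top flange (beyond web): d = 0.9356725 in → contributes +4.31412 in⁴
  bottom flange (beyond web): d = 0.9356725 in → contributes +4.31412 in⁴
Total I = 13.24274 in⁴.

I_y ≈ 13.243 in⁴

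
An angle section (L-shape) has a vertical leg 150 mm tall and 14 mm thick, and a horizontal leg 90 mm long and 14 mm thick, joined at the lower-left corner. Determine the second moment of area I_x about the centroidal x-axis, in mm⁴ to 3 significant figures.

Treat the section as a set of non-overlapping primitives; coordinates are from the bounding-box lower-left.
Vertical leg: 14 × 150, A = 2 100 mm², y = 75 mm, Ī = 3 937 500 mm⁴.
Horizontal leg (remainder): 76 × 14, A = 1 064 mm², y = 7 mm, Ī = 17 379 mm⁴.
Centroid: ȳ = ΣA·y / ΣA = 52.133 mm.
Transfer each piece to the centroidal x-axis using Ī + A·d² with d = y − 52.133:
  vertical leg: d = 22.867 mm → contributes +5 035 614 mm⁴
  horizontal leg (remainder): d = -45.133 mm → contributes +2 184 709 mm⁴
Total I = 7 220 323 mm⁴.

I_x ≈ 7.22 × 10⁶ mm⁴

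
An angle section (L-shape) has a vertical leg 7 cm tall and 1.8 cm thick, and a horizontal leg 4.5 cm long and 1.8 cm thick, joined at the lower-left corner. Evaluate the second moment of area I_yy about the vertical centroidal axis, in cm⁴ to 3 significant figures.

I_yy ≈ 24.1 cm⁴

Treat the section as a set of non-overlapping primitives; coordinates are from the bounding-box lower-left.
Vertical leg: 1.8 × 7, A = 12.6 cm², x = 0.9 cm, Ī = 3.402 cm⁴.
Horizontal leg (remainder): 2.7 × 1.8, A = 4.86 cm², x = 3.15 cm, Ī = 2.9525 cm⁴.
Centroid: x̄ = ΣA·x / ΣA = 1.5263 cm.
Transfer each piece to the vertical centroidal axis using Ī + A·d² with d = x − 1.5263:
  vertical leg: d = -0.62629 cm → contributes +8.3442 cm⁴
  horizontal leg (remainder): d = 1.6237 cm → contributes +15.766 cm⁴
Total I = 24.11 cm⁴.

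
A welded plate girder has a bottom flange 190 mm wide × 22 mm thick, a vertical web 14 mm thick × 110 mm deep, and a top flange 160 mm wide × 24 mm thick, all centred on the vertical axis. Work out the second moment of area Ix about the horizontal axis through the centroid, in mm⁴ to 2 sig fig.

Split into non-overlapping primitives; take the origin at the lower-left of the bounding box.
Bottom plate: 190 × 22, A = 4 180 mm², y = 11 mm, Ī = 168 593 mm⁴.
Web plate: 14 × 110, A = 1 540 mm², y = 77 mm, Ī = 1 552 833 mm⁴.
Top plate: 160 × 24, A = 3 840 mm², y = 144 mm, Ī = 184 320 mm⁴.
Centroid: ȳ = ΣA·y / ΣA = 75.05 mm.
Transfer each piece to the horizontal axis through the centroid using Ī + A·d² with d = y − 75.05:
  bottom plate: d = -64.05 mm → contributes +17 318 988 mm⁴
  web plate: d = 1.946 mm → contributes +1 558 663 mm⁴
  top plate: d = 68.95 mm → contributes +18 437 747 mm⁴
Total I = 37 315 398 mm⁴.

Ix ≈ 3.7 × 10⁷ mm⁴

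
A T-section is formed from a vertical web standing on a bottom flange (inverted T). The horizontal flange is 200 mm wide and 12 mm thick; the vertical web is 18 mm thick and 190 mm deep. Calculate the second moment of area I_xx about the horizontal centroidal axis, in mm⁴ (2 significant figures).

I_xx ≈ 2.5 × 10⁷ mm⁴

Treat the section as a set of non-overlapping primitives; coordinates are from the bounding-box lower-left.
Flange: 200 × 12, A = 2 400 mm², y = 6 mm, Ī = 28 800 mm⁴.
Web: 18 × 190, A = 3 420 mm², y = 107 mm, Ī = 10 288 500 mm⁴.
Centroid: ȳ = ΣA·y / ΣA = 65.35 mm.
Transfer each piece to the horizontal centroidal axis using Ī + A·d² with d = y − 65.35:
  flange: d = -59.35 mm → contributes +8 482 761 mm⁴
  web: d = 41.65 mm → contributes +16 221 104 mm⁴
Total I = 24 703 865 mm⁴.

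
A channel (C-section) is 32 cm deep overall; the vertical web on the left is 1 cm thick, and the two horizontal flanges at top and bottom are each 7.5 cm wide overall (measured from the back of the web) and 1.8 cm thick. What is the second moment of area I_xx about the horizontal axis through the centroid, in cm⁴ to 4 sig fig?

Break the section into simple shapes (no overlaps), measuring from the bottom-left corner of the bounding box.
Web: 1 × 32, A = 32 cm², y = 16 cm, Ī = 2730.67 cm⁴.
Top flange (beyond web): 6.5 × 1.8, A = 11.7 cm², y = 31.1 cm, Ī = 3.159 cm⁴.
Bottom flange (beyond web): 6.5 × 1.8, A = 11.7 cm², y = 0.9 cm, Ī = 3.159 cm⁴.
By symmetry the centroid is at mid-height, ȳ = 16 cm.
Transfer each piece to the horizontal axis through the centroid using Ī + A·d² with d = y − 16:
  web: d = 0 cm → contributes +2730.67 cm⁴
  top flange (beyond web): d = 15.1 cm → contributes +2670.88 cm⁴
  bottom flange (beyond web): d = -15.1 cm → contributes +2670.88 cm⁴
Total I = 8072.42 cm⁴.

I_xx ≈ 8072 cm⁴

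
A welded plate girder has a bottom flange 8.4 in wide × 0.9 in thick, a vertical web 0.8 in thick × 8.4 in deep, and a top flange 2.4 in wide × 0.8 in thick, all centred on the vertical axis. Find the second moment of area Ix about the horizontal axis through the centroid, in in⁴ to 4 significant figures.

Treat the section as a set of non-overlapping primitives; coordinates are from the bounding-box lower-left.
Bottom plate: 8.4 × 0.9, A = 7.56 in², y = 0.45 in, Ī = 0.5103 in⁴.
Web plate: 0.8 × 8.4, A = 6.72 in², y = 5.1 in, Ī = 39.5136 in⁴.
Top plate: 2.4 × 0.8, A = 1.92 in², y = 9.7 in, Ī = 0.1024 in⁴.
Centroid: ȳ = ΣA·y / ΣA = 3.47519 in.
Transfer each piece to the horizontal axis through the centroid using Ī + A·d² with d = y − 3.47519:
  bottom plate: d = -3.02519 in → contributes +69.6975 in⁴
  web plate: d = 1.62481 in → contributes +57.2546 in⁴
  top plate: d = 6.22481 in → contributes +74.4992 in⁴
Total I = 201.451 in⁴.

Ix ≈ 201.5 in⁴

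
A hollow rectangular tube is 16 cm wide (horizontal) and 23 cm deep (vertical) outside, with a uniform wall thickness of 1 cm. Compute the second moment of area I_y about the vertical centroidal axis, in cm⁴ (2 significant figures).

Split into non-overlapping primitives; take the origin at the lower-left of the bounding box.
Outer rectangle: 16 × 23, A = 368 cm², x = 8 cm, Ī = 7 851 cm⁴.
Inner void (subtracted): 14 × 21, A = 294 cm², x = 8 cm, Ī = 4 802 cm⁴.
By symmetry the centroid is at mid-width, x̄ = 8 cm.
All pieces are centred on the vertical centroidal axis, so I = ΣĪ (holes subtracted) = 3 049 cm⁴.

I_y ≈ 3000 cm⁴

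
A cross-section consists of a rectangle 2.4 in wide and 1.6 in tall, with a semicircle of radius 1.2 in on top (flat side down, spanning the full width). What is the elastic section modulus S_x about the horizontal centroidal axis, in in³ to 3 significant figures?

Treat the section as a set of non-overlapping primitives; coordinates are from the bounding-box lower-left.
Rectangular body: 2.4 × 1.6, A = 3.84 in², y = 0.8 in, Ī = 0.8192 in⁴.
Semicircular cap: semicircle r = 1.2, A = 2.2619 in², y = 2.1093 in, Ī = 0.22759 in⁴.
Centroid: ȳ = ΣA·y / ΣA = 1.2853 in.
Transfer each piece to the horizontal centroidal axis using Ī + A·d² with d = y − 1.2853:
  rectangular body: d = -0.48535 in → contributes +1.7238 in⁴
  semicircular cap: d = 0.82395 in → contributes +1.7632 in⁴
Total I = 3.487 in⁴.
Extreme fibre distance c = 1.5147 in; S = I/c = 2.3022 in³.

S_x ≈ 2.30 in³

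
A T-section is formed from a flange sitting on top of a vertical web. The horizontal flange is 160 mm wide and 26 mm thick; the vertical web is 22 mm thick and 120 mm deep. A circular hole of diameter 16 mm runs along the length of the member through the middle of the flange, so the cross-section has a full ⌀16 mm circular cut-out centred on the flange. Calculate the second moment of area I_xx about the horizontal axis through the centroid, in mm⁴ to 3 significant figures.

Split into non-overlapping primitives; take the origin at the lower-left of the bounding box.
Flange: 160 × 26, A = 4 160 mm², y = 133 mm, Ī = 234 347 mm⁴.
Web: 22 × 120, A = 2 640 mm², y = 60 mm, Ī = 3 168 000 mm⁴.
Hole (subtracted): ⌀16, A = 201.06 mm², y = 133 mm, Ī = 3 217 mm⁴.
Centroid: ȳ = ΣA·y / ΣA = 103.8 mm.
Transfer each piece to the horizontal axis through the centroid using Ī + A·d² with d = y − 103.8:
  flange: d = 29.205 mm → contributes +3 782 471 mm⁴
  web: d = -43.795 mm → contributes +8 231 595 mm⁴
  hole: d = 29.205 mm → contributes −174 706 mm⁴
Total I = 11 839 360 mm⁴.

I_xx ≈ 1.18 × 10⁷ mm⁴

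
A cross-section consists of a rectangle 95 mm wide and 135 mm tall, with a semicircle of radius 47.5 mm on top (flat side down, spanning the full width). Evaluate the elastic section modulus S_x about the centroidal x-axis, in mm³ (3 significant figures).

S_x ≈ 4.31 × 10⁵ mm³

Decompose the section into non-overlapping parts with the origin at the bottom-left of its bounding rectangle.
Rectangular body: 95 × 135, A = 12 825 mm², y = 67.5 mm, Ī = 19 477 969 mm⁴.
Semicircular cap: semicircle r = 47.5, A = 3544.1 mm², y = 155.16 mm, Ī = 558 736 mm⁴.
Centroid: ȳ = ΣA·y / ΣA = 86.479 mm.
Transfer each piece to the centroidal x-axis using Ī + A·d² with d = y − 86.479:
  rectangular body: d = -18.979 mm → contributes +24 097 742 mm⁴
  semicircular cap: d = 68.68 mm → contributes +17 276 222 mm⁴
Total I = 41 373 965 mm⁴.
Extreme fibre distance c = 96.021 mm; S = I/c = 430 886 mm³.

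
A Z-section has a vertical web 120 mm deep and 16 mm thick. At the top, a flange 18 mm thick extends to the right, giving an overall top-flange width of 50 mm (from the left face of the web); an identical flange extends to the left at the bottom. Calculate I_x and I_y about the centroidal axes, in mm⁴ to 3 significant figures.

I_x ≈ 5.52 × 10⁶ mm⁴, I_y ≈ 9.24 × 10⁵ mm⁴

Split into non-overlapping primitives; take the origin at the lower-left of the bounding box.
Web: 16 × 120, A = 1 920 mm², y = 60 mm, Ī = 2 304 000 mm⁴.
Top flange (beyond web): 34 × 18, A = 612 mm², y = 111 mm, Ī = 16 524 mm⁴.
Bottom flange (beyond web): 34 × 18, A = 612 mm², y = 9 mm, Ī = 16 524 mm⁴.
Centroid: ȳ = ΣA·y / ΣA = 60 mm.
Transfer each piece to the centroidal x-axis using Ī + A·d² with d = y − 60:
  web: d = 0 mm → contributes +2 304 000 mm⁴
  top flange (beyond web): d = 51 mm → contributes +1 608 336 mm⁴
  bottom flange (beyond web): d = -51 mm → contributes +1 608 336 mm⁴
Total I = 5 520 672 mm⁴.
For the y-axis: x̄ = 42 mm.
Repeating about the centroidal y-axis gives I_y = 923 872 mm⁴.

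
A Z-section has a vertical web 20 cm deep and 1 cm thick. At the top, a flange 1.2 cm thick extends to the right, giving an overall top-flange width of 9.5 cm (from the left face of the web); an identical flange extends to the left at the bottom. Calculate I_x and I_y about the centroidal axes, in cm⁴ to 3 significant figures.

Break the section into simple shapes (no overlaps), measuring from the bottom-left corner of the bounding box.
Web: 1 × 20, A = 20 cm², y = 10 cm, Ī = 666.67 cm⁴.
Top flange (beyond web): 8.5 × 1.2, A = 10.2 cm², y = 19.4 cm, Ī = 1.224 cm⁴.
Bottom flange (beyond web): 8.5 × 1.2, A = 10.2 cm², y = 0.6 cm, Ī = 1.224 cm⁴.
Centroid: ȳ = ΣA·y / ΣA = 10 cm.
Transfer each piece to the centroidal x-axis using Ī + A·d² with d = y − 10:
  web: d = 0 cm → contributes +666.67 cm⁴
  top flange (beyond web): d = 9.4 cm → contributes +902.5 cm⁴
  bottom flange (beyond web): d = -9.4 cm → contributes +902.5 cm⁴
Total I = 2471.7 cm⁴.
For the y-axis: x̄ = 9 cm.
Repeating about the centroidal y-axis gives I_y = 584.77 cm⁴.

I_x ≈ 2470 cm⁴, I_y ≈ 585 cm⁴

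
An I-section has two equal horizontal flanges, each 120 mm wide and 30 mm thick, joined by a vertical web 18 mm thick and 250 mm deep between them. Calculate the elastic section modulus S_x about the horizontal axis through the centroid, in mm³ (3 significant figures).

S_x ≈ 1.07 × 10⁶ mm³

Break the section into simple shapes (no overlaps), measuring from the bottom-left corner of the bounding box.
Bottom flange: 120 × 30, A = 3 600 mm², y = 15 mm, Ī = 270 000 mm⁴.
Web: 18 × 250, A = 4 500 mm², y = 155 mm, Ī = 23 437 500 mm⁴.
Top flange: 120 × 30, A = 3 600 mm², y = 295 mm, Ī = 270 000 mm⁴.
By symmetry the centroid is at mid-height, ȳ = 155 mm.
Transfer each piece to the horizontal axis through the centroid using Ī + A·d² with d = y − 155:
  bottom flange: d = -140 mm → contributes +70 830 000 mm⁴
  web: d = 0 mm → contributes +23 437 500 mm⁴
  top flange: d = 140 mm → contributes +70 830 000 mm⁴
Total I = 165 097 500 mm⁴.
Extreme fibre distance c = 155 mm; S = I/c = 1 065 145 mm³.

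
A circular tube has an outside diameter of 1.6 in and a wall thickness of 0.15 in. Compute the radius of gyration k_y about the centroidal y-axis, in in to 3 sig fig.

k_y ≈ 0.515 in

Break the section into simple shapes (no overlaps), measuring from the bottom-left corner of the bounding box.
Outer circle: ⌀1.6, A = 2.0106 in², x = 0.8 in, Ī = 0.3217 in⁴.
Bore (subtracted): ⌀1.3, A = 1.3273 in², x = 0.8 in, Ī = 0.1402 in⁴.
By symmetry the centroid is at mid-width, x̄ = 0.8 in.
All pieces are centred on the centroidal y-axis, so I = ΣĪ (holes subtracted) = 0.1815 in⁴.
Radius of gyration: k = √(I/A) = √(0.1815 / 0.6833) = 0.51539 in.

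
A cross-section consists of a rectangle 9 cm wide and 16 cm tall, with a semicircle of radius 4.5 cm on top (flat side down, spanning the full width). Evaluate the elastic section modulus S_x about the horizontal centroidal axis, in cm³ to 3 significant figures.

Split into non-overlapping primitives; take the origin at the lower-left of the bounding box.
Rectangular body: 9 × 16, A = 144 cm², y = 8 cm, Ī = 3 072 cm⁴.
Semicircular cap: semicircle r = 4.5, A = 31.809 cm², y = 17.91 cm, Ī = 45.007 cm⁴.
Centroid: ȳ = ΣA·y / ΣA = 9.793 cm.
Transfer each piece to the horizontal centroidal axis using Ī + A·d² with d = y − 9.793:
  rectangular body: d = -1.793 cm → contributes +3534.9 cm⁴
  semicircular cap: d = 8.1169 cm → contributes +2140.7 cm⁴
Total I = 5675.6 cm⁴.
Extreme fibre distance c = 10.707 cm; S = I/c = 530.08 cm³.

S_x ≈ 530 cm³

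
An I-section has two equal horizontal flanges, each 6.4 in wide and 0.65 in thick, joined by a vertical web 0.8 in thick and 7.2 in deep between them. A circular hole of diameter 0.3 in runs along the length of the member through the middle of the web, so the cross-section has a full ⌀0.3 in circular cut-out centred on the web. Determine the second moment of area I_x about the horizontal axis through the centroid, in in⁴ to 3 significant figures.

Decompose the section into non-overlapping parts with the origin at the bottom-left of its bounding rectangle.
Bottom flange: 6.4 × 0.65, A = 4.16 in², y = 0.325 in, Ī = 0.14647 in⁴.
Web: 0.8 × 7.2, A = 5.76 in², y = 4.25 in, Ī = 24.883 in⁴.
Top flange: 6.4 × 0.65, A = 4.16 in², y = 8.175 in, Ī = 0.14647 in⁴.
Hole (subtracted): ⌀0.3, A = 0.070686 in², y = 4.25 in, Ī = 0.00039761 in⁴.
By symmetry the centroid is at mid-height, ȳ = 4.25 in.
Transfer each piece to the horizontal axis through the centroid using Ī + A·d² with d = y − 4.25:
  bottom flange: d = -3.925 in → contributes +64.234 in⁴
  web: d = 0 in → contributes +24.883 in⁴
  top flange: d = 3.925 in → contributes +64.234 in⁴
  hole: d = 0 in → contributes −0.00039761 in⁴
Total I = 153.35 in⁴.

I_x ≈ 153 in⁴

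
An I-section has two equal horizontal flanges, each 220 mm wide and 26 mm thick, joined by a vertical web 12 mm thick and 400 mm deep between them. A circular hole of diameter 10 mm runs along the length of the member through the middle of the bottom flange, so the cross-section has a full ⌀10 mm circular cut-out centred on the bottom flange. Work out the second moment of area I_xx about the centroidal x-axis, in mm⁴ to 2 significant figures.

I_xx ≈ 5.8 × 10⁸ mm⁴

Treat the section as a set of non-overlapping primitives; coordinates are from the bounding-box lower-left.
Bottom flange: 220 × 26, A = 5 720 mm², y = 13 mm, Ī = 322 227 mm⁴.
Web: 12 × 400, A = 4 800 mm², y = 226 mm, Ī = 64 000 000 mm⁴.
Top flange: 220 × 26, A = 5 720 mm², y = 439 mm, Ī = 322 227 mm⁴.
Hole (subtracted): ⌀10, A = 78.54 mm², y = 13 mm, Ī = 490.9 mm⁴.
Centroid: ȳ = ΣA·y / ΣA = 227 mm.
Transfer each piece to the centroidal x-axis using Ī + A·d² with d = y − 227:
  bottom flange: d = -214 mm → contributes +262 361 323 mm⁴
  web: d = -1.035 mm → contributes +64 005 143 mm⁴
  top flange: d = 212 mm → contributes +257 316 748 mm⁴
  hole: d = -214 mm → contributes −3 598 481 mm⁴
Total I = 580 084 733 mm⁴.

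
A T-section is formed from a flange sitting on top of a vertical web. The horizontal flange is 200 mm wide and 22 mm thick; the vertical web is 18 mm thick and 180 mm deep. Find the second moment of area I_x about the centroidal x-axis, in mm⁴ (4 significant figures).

Treat the section as a set of non-overlapping primitives; coordinates are from the bounding-box lower-left.
Flange: 200 × 22, A = 4 400 mm², y = 191 mm, Ī = 177 467 mm⁴.
Web: 18 × 180, A = 3 240 mm², y = 90 mm, Ī = 8 748 000 mm⁴.
Centroid: ȳ = ΣA·y / ΣA = 148.168 mm.
Transfer each piece to the centroidal x-axis using Ī + A·d² with d = y − 148.168:
  flange: d = 42.8325 mm → contributes +8 249 793 mm⁴
  web: d = -58.1675 mm → contributes +19 710 419 mm⁴
Total I = 27 960 212 mm⁴.

I_x ≈ 2.796 × 10⁷ mm⁴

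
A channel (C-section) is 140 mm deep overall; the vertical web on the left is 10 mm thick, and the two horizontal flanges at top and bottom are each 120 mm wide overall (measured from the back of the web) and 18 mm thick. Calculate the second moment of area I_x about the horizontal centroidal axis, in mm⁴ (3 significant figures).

Break the section into simple shapes (no overlaps), measuring from the bottom-left corner of the bounding box.
Web: 10 × 140, A = 1 400 mm², y = 70 mm, Ī = 2 286 667 mm⁴.
Top flange (beyond web): 110 × 18, A = 1 980 mm², y = 131 mm, Ī = 53 460 mm⁴.
Bottom flange (beyond web): 110 × 18, A = 1 980 mm², y = 9 mm, Ī = 53 460 mm⁴.
By symmetry the centroid is at mid-height, ȳ = 70 mm.
Transfer each piece to the horizontal centroidal axis using Ī + A·d² with d = y − 70:
  web: d = 0 mm → contributes +2 286 667 mm⁴
  top flange (beyond web): d = 61 mm → contributes +7 421 040 mm⁴
  bottom flange (beyond web): d = -61 mm → contributes +7 421 040 mm⁴
Total I = 17 128 747 mm⁴.

I_x ≈ 1.71 × 10⁷ mm⁴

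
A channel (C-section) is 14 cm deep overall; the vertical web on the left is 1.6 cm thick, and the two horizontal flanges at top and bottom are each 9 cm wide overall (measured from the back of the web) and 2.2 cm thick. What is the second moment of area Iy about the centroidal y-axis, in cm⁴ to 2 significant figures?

Split into non-overlapping primitives; take the origin at the lower-left of the bounding box.
Web: 1.6 × 14, A = 22.4 cm², x = 0.8 cm, Ī = 4.779 cm⁴.
Top flange (beyond web): 7.4 × 2.2, A = 16.28 cm², x = 5.3 cm, Ī = 74.29 cm⁴.
Bottom flange (beyond web): 7.4 × 2.2, A = 16.28 cm², x = 5.3 cm, Ī = 74.29 cm⁴.
Centroid: x̄ = ΣA·x / ΣA = 3.466 cm.
Transfer each piece to the centroidal y-axis using Ī + A·d² with d = x − 3.466:
  web: d = -2.666 cm → contributes +164 cm⁴
  top flange (beyond web): d = 1.834 cm → contributes +129.1 cm⁴
  bottom flange (beyond web): d = 1.834 cm → contributes +129.1 cm⁴
Total I = 422.1 cm⁴.

Iy ≈ 420 cm⁴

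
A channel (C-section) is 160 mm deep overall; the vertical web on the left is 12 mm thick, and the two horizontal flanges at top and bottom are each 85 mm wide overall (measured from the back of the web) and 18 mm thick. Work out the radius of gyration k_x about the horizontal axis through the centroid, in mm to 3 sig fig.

k_x ≈ 61.9 mm

Split into non-overlapping primitives; take the origin at the lower-left of the bounding box.
Web: 12 × 160, A = 1 920 mm², y = 80 mm, Ī = 4 096 000 mm⁴.
Top flange (beyond web): 73 × 18, A = 1 314 mm², y = 151 mm, Ī = 35 478 mm⁴.
Bottom flange (beyond web): 73 × 18, A = 1 314 mm², y = 9 mm, Ī = 35 478 mm⁴.
By symmetry the centroid is at mid-height, ȳ = 80 mm.
Transfer each piece to the horizontal axis through the centroid using Ī + A·d² with d = y − 80:
  web: d = 0 mm → contributes +4 096 000 mm⁴
  top flange (beyond web): d = 71 mm → contributes +6 659 352 mm⁴
  bottom flange (beyond web): d = -71 mm → contributes +6 659 352 mm⁴
Total I = 17 414 704 mm⁴.
Radius of gyration: k = √(I/A) = √(17 414 704 / 4 548) = 61.88 mm.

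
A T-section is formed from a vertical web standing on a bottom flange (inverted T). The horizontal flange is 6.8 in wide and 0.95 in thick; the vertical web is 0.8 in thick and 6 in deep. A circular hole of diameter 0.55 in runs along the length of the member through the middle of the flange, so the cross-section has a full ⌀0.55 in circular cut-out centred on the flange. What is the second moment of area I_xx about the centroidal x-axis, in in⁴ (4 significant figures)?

I_xx ≈ 47.60 in⁴

Treat the section as a set of non-overlapping primitives; coordinates are from the bounding-box lower-left.
Flange: 6.8 × 0.95, A = 6.46 in², y = 0.475 in, Ī = 0.485846 in⁴.
Web: 0.8 × 6, A = 4.8 in², y = 3.95 in, Ī = 14.4 in⁴.
Hole (subtracted): ⌀0.55, A = 0.237583 in², y = 0.475 in, Ī = 0.0044918 in⁴.
Centroid: ȳ = ΣA·y / ΣA = 1.98828 in.
Transfer each piece to the centroidal x-axis using Ī + A·d² with d = y − 1.98828:
  flange: d = -1.51328 in → contributes +15.2793 in⁴
  web: d = 1.96172 in → contributes +32.8721 in⁴
  hole: d = -1.51328 in → contributes −0.54856 in⁴
Total I = 47.6028 in⁴.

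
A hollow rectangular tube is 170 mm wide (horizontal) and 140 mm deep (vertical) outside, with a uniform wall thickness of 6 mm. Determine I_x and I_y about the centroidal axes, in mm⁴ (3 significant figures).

Split into non-overlapping primitives; take the origin at the lower-left of the bounding box.
Outer rectangle: 170 × 140, A = 23 800 mm², y = 70 mm, Ī = 38 873 333 mm⁴.
Inner void (subtracted): 158 × 128, A = 20 224 mm², y = 70 mm, Ī = 27 612 501 mm⁴.
By symmetry the centroid is at mid-height, ȳ = 70 mm.
All pieces are centred on the centroidal x-axis, so I = ΣĪ (holes subtracted) = 11 260 832 mm⁴.
Repeating about the centroidal y-axis gives I_y = 15 245 672 mm⁴.

I_x ≈ 1.13 × 10⁷ mm⁴, I_y ≈ 1.52 × 10⁷ mm⁴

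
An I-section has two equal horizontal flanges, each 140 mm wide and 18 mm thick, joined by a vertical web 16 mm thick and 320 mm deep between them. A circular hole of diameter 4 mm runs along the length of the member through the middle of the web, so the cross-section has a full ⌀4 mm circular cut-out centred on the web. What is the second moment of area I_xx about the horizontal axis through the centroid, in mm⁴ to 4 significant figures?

Split into non-overlapping primitives; take the origin at the lower-left of the bounding box.
Bottom flange: 140 × 18, A = 2 520 mm², y = 9 mm, Ī = 68 040 mm⁴.
Web: 16 × 320, A = 5 120 mm², y = 178 mm, Ī = 43 690 667 mm⁴.
Top flange: 140 × 18, A = 2 520 mm², y = 347 mm, Ī = 68 040 mm⁴.
Hole (subtracted): ⌀4, A = 12.5664 mm², y = 178 mm, Ī = 12.5664 mm⁴.
By symmetry the centroid is at mid-height, ȳ = 178 mm.
Transfer each piece to the horizontal axis through the centroid using Ī + A·d² with d = y − 178:
  bottom flange: d = -169 mm → contributes +72 041 760 mm⁴
  web: d = 0 mm → contributes +43 690 667 mm⁴
  top flange: d = 169 mm → contributes +72 041 760 mm⁴
  hole: d = 0 mm → contributes −12.5664 mm⁴
Total I = 187 774 174 mm⁴.

I_xx ≈ 1.878 × 10⁸ mm⁴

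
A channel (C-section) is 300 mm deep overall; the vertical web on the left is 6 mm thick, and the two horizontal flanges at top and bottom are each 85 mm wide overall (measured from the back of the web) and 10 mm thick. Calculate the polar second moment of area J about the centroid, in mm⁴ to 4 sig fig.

J ≈ 4.908 × 10⁷ mm⁴

Break the section into simple shapes (no overlaps), measuring from the bottom-left corner of the bounding box.
Web: 6 × 300, A = 1 800 mm², y = 150 mm, Ī = 13 500 000 mm⁴.
Top flange (beyond web): 79 × 10, A = 790 mm², y = 295 mm, Ī = 6583.33 mm⁴.
Bottom flange (beyond web): 79 × 10, A = 790 mm², y = 5 mm, Ī = 6583.33 mm⁴.
By symmetry the centroid is at mid-height, ȳ = 150 mm.
Transfer each piece to the centroidal x-axis using Ī + A·d² with d = y − 150:
  web: d = 0 mm → contributes +13 500 000 mm⁴
  top flange (beyond web): d = 145 mm → contributes +16 616 333 mm⁴
  bottom flange (beyond web): d = -145 mm → contributes +16 616 333 mm⁴
Total I = 46 732 667 mm⁴.
For the y-axis: x̄ = 22.8669 mm.
Repeating about the centroidal y-axis gives I_y = 2 346 947 mm⁴.
Polar second moment: J = I_x + I_y = 49 079 613 mm⁴.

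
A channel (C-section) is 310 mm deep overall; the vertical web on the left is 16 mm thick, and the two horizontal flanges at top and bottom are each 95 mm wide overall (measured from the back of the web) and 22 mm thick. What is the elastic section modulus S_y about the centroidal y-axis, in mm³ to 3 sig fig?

S_y ≈ 9.68 × 10⁴ mm³

Treat the section as a set of non-overlapping primitives; coordinates are from the bounding-box lower-left.
Web: 16 × 310, A = 4 960 mm², x = 8 mm, Ī = 105 813 mm⁴.
Top flange (beyond web): 79 × 22, A = 1 738 mm², x = 55.5 mm, Ī = 903 905 mm⁴.
Bottom flange (beyond web): 79 × 22, A = 1 738 mm², x = 55.5 mm, Ī = 903 905 mm⁴.
Centroid: x̄ = ΣA·x / ΣA = 27.572 mm.
Transfer each piece to the centroidal y-axis using Ī + A·d² with d = x − 27.572:
  web: d = -19.572 mm → contributes +2 005 821 mm⁴
  top flange (beyond web): d = 27.928 mm → contributes +2 259 491 mm⁴
  bottom flange (beyond web): d = 27.928 mm → contributes +2 259 491 mm⁴
Total I = 6 524 803 mm⁴.
Extreme fibre distance c = 67.428 mm; S = I/c = 96 767 mm³.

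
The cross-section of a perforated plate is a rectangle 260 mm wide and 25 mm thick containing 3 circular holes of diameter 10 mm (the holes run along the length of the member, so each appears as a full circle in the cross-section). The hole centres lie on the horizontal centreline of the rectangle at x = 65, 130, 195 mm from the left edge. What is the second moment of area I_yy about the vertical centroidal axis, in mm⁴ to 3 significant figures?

I_yy ≈ 3.60 × 10⁷ mm⁴

Break the section into simple shapes (no overlaps), measuring from the bottom-left corner of the bounding box.
Plate: 260 × 25, A = 6 500 mm², x = 130 mm, Ī = 36 616 667 mm⁴.
Hole 1 (subtracted): ⌀10, A = 78.54 mm², x = 65 mm, Ī = 490.87 mm⁴.
Hole 2 (subtracted): ⌀10, A = 78.54 mm², x = 130 mm, Ī = 490.87 mm⁴.
Hole 3 (subtracted): ⌀10, A = 78.54 mm², x = 195 mm, Ī = 490.87 mm⁴.
By symmetry the centroid is at mid-width, x̄ = 130 mm.
Transfer each piece to the vertical centroidal axis using Ī + A·d² with d = x − 130:
  plate: d = 0 mm → contributes +36 616 667 mm⁴
  hole 1: d = -65 mm → contributes −332 322 mm⁴
  hole 2: d = 0 mm → contributes −490.87 mm⁴
  hole 3: d = 65 mm → contributes −332 322 mm⁴
Total I = 35 951 533 mm⁴.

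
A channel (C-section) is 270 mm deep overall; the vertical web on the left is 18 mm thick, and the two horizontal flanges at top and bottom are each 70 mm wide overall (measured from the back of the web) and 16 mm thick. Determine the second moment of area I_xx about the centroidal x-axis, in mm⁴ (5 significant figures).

Treat the section as a set of non-overlapping primitives; coordinates are from the bounding-box lower-left.
Web: 18 × 270, A = 4 860 mm², y = 135 mm, Ī = 29 524 500 mm⁴.
Top flange (beyond web): 52 × 16, A = 832 mm², y = 262 mm, Ī = 17749.33 mm⁴.
Bottom flange (beyond web): 52 × 16, A = 832 mm², y = 8 mm, Ī = 17749.33 mm⁴.
By symmetry the centroid is at mid-height, ȳ = 135 mm.
Transfer each piece to the centroidal x-axis using Ī + A·d² with d = y − 135:
  web: d = 0 mm → contributes +29 524 500 mm⁴
  top flange (beyond web): d = 127 mm → contributes +13 437 077 mm⁴
  bottom flange (beyond web): d = -127 mm → contributes +13 437 077 mm⁴
Total I = 56 398 655 mm⁴.

I_xx ≈ 5.6399 × 10⁷ mm⁴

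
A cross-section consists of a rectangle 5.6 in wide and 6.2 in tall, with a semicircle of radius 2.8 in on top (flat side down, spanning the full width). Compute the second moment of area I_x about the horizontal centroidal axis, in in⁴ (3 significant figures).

I_x ≈ 285 in⁴

Treat the section as a set of non-overlapping primitives; coordinates are from the bounding-box lower-left.
Rectangular body: 5.6 × 6.2, A = 34.72 in², y = 3.1 in, Ī = 111.22 in⁴.
Semicircular cap: semicircle r = 2.8, A = 12.315 in², y = 7.3884 in, Ī = 6.7463 in⁴.
Centroid: ȳ = ΣA·y / ΣA = 4.2228 in.
Transfer each piece to the horizontal centroidal axis using Ī + A·d² with d = y − 4.2228:
  rectangular body: d = -1.1228 in → contributes +154.99 in⁴
  semicircular cap: d = 3.1655 in → contributes +130.15 in⁴
Total I = 285.14 in⁴.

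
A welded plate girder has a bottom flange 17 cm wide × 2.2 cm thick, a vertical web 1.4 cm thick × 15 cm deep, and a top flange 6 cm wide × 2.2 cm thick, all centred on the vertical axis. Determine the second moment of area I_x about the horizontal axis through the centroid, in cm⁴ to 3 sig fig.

I_x ≈ 3550 cm⁴

Treat the section as a set of non-overlapping primitives; coordinates are from the bounding-box lower-left.
Bottom plate: 17 × 2.2, A = 37.4 cm², y = 1.1 cm, Ī = 15.085 cm⁴.
Web plate: 1.4 × 15, A = 21 cm², y = 9.7 cm, Ī = 393.75 cm⁴.
Top plate: 6 × 2.2, A = 13.2 cm², y = 18.3 cm, Ī = 5.324 cm⁴.
Centroid: ȳ = ΣA·y / ΣA = 6.7933 cm.
Transfer each piece to the horizontal axis through the centroid using Ī + A·d² with d = y − 6.7933:
  bottom plate: d = -5.6933 cm → contributes +1227.4 cm⁴
  web plate: d = 2.9067 cm → contributes +571.18 cm⁴
  top plate: d = 11.507 cm → contributes +1753.1 cm⁴
Total I = 3551.6 cm⁴.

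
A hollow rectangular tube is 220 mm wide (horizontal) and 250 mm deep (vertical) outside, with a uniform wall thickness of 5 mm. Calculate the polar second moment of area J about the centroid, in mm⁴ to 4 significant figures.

J ≈ 8.115 × 10⁷ mm⁴

Treat the section as a set of non-overlapping primitives; coordinates are from the bounding-box lower-left.
Outer rectangle: 220 × 250, A = 55 000 mm², y = 125 mm, Ī = 286 458 333 mm⁴.
Inner void (subtracted): 210 × 240, A = 50 400 mm², y = 125 mm, Ī = 241 920 000 mm⁴.
By symmetry the centroid is at mid-height, ȳ = 125 mm.
All pieces are centred on the centroidal x-axis, so I = ΣĪ (holes subtracted) = 44 538 333 mm⁴.
Repeating about the centroidal y-axis gives I_y = 36 613 333 mm⁴.
Polar second moment: J = I_x + I_y = 81 151 667 mm⁴.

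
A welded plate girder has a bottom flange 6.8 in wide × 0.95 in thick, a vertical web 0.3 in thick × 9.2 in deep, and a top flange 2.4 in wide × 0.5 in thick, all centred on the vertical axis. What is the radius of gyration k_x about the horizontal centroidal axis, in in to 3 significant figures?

k_x ≈ 3.73 in

Decompose the section into non-overlapping parts with the origin at the bottom-left of its bounding rectangle.
Bottom plate: 6.8 × 0.95, A = 6.46 in², y = 0.475 in, Ī = 0.48585 in⁴.
Web plate: 0.3 × 9.2, A = 2.76 in², y = 5.55 in, Ī = 19.467 in⁴.
Top plate: 2.4 × 0.5, A = 1.2 in², y = 10.4 in, Ī = 0.025 in⁴.
Centroid: ȳ = ΣA·y / ΣA = 2.9622 in.
Transfer each piece to the horizontal centroidal axis using Ī + A·d² with d = y − 2.9622:
  bottom plate: d = -2.4872 in → contributes +40.45 in⁴
  web plate: d = 2.5878 in → contributes +37.95 in⁴
  top plate: d = 7.4378 in → contributes +66.409 in⁴
Total I = 144.81 in⁴.
Radius of gyration: k = √(I/A) = √(144.81 / 10.42) = 3.7279 in.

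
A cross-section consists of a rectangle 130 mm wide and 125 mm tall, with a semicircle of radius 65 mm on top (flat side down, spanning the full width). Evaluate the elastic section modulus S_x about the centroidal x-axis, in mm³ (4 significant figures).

Split into non-overlapping primitives; take the origin at the lower-left of the bounding box.
Rectangular body: 130 × 125, A = 16 250 mm², y = 62.5 mm, Ī = 21 158 854 mm⁴.
Semicircular cap: semicircle r = 65, A = 6636.61 mm², y = 152.587 mm, Ī = 1 959 230 mm⁴.
Centroid: ȳ = ΣA·y / ΣA = 88.6232 mm.
Transfer each piece to the centroidal x-axis using Ī + A·d² with d = y − 88.6232:
  rectangular body: d = -26.1232 mm → contributes +32 248 210 mm⁴
  semicircular cap: d = 63.9637 mm → contributes +29 111 934 mm⁴
Total I = 61 360 144 mm⁴.
Extreme fibre distance c = 101.377 mm; S = I/c = 605 268 mm³.

S_x ≈ 6.053 × 10⁵ mm³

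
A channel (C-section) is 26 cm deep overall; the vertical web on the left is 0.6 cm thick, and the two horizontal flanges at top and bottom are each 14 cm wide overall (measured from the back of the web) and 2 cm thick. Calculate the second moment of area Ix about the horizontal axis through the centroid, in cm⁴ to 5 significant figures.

Ix ≈ 8615.1 cm⁴

Break the section into simple shapes (no overlaps), measuring from the bottom-left corner of the bounding box.
Web: 0.6 × 26, A = 15.6 cm², y = 13 cm, Ī = 878.8 cm⁴.
Top flange (beyond web): 13.4 × 2, A = 26.8 cm², y = 25 cm, Ī = 8.933333 cm⁴.
Bottom flange (beyond web): 13.4 × 2, A = 26.8 cm², y = 1 cm, Ī = 8.933333 cm⁴.
By symmetry the centroid is at mid-height, ȳ = 13 cm.
Transfer each piece to the horizontal axis through the centroid using Ī + A·d² with d = y − 13:
  web: d = 0 cm → contributes +878.8 cm⁴
  top flange (beyond web): d = 12 cm → contributes +3868.133 cm⁴
  bottom flange (beyond web): d = -12 cm → contributes +3868.133 cm⁴
Total I = 8615.067 cm⁴.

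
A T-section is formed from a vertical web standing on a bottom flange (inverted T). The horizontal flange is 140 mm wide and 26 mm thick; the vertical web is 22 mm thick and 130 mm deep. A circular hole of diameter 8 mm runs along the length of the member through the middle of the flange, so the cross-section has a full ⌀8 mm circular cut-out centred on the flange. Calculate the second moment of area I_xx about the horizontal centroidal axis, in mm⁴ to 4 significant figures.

Treat the section as a set of non-overlapping primitives; coordinates are from the bounding-box lower-left.
Flange: 140 × 26, A = 3 640 mm², y = 13 mm, Ī = 205 053 mm⁴.
Web: 22 × 130, A = 2 860 mm², y = 91 mm, Ī = 4 027 833 mm⁴.
Hole (subtracted): ⌀8, A = 50.2655 mm², y = 13 mm, Ī = 201.062 mm⁴.
Centroid: ȳ = ΣA·y / ΣA = 47.5875 mm.
Transfer each piece to the horizontal centroidal axis using Ī + A·d² with d = y − 47.5875:
  flange: d = -34.5875 mm → contributes +4 559 560 mm⁴
  web: d = 43.4125 mm → contributes +9 417 926 mm⁴
  hole: d = -34.5875 mm → contributes −60333.3 mm⁴
Total I = 13 917 153 mm⁴.

I_xx ≈ 1.392 × 10⁷ mm⁴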